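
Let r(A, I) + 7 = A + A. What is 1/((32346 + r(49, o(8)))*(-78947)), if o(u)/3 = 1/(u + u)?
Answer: -1/2560803839 ≈ -3.9050e-10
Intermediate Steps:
o(u) = 3/(2*u) (o(u) = 3/(u + u) = 3/((2*u)) = 3*(1/(2*u)) = 3/(2*u))
r(A, I) = -7 + 2*A (r(A, I) = -7 + (A + A) = -7 + 2*A)
1/((32346 + r(49, o(8)))*(-78947)) = 1/((32346 + (-7 + 2*49))*(-78947)) = -1/78947/(32346 + (-7 + 98)) = -1/78947/(32346 + 91) = -1/78947/32437 = (1/32437)*(-1/78947) = -1/2560803839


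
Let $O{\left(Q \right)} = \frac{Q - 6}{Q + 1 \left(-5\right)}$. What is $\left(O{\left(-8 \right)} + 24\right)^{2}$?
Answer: $\frac{106276}{169} \approx 628.85$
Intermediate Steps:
$O{\left(Q \right)} = \frac{-6 + Q}{-5 + Q}$ ($O{\left(Q \right)} = \frac{-6 + Q}{Q - 5} = \frac{-6 + Q}{-5 + Q}$)
$\left(O{\left(-8 \right)} + 24\right)^{2} = \left(\frac{-6 - 8}{-5 - 8} + 24\right)^{2} = \left(\frac{1}{-13} \left(-14\right) + 24\right)^{2} = \left(\left(- \frac{1}{13}\right) \left(-14\right) + 24\right)^{2} = \left(\frac{14}{13} + 24\right)^{2} = \left(\frac{326}{13}\right)^{2} = \frac{106276}{169}$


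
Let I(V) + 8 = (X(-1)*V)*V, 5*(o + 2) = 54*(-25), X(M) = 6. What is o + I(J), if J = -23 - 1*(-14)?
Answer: 206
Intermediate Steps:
J = -9 (J = -23 + 14 = -9)
o = -272 (o = -2 + (54*(-25))/5 = -2 + (⅕)*(-1350) = -2 - 270 = -272)
I(V) = -8 + 6*V² (I(V) = -8 + (6*V)*V = -8 + 6*V²)
o + I(J) = -272 + (-8 + 6*(-9)²) = -272 + (-8 + 6*81) = -272 + (-8 + 486) = -272 + 478 = 206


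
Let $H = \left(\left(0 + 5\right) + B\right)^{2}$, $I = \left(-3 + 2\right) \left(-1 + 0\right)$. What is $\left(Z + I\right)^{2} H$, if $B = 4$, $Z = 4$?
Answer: $2025$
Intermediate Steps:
$I = 1$ ($I = \left(-1\right) \left(-1\right) = 1$)
$H = 81$ ($H = \left(\left(0 + 5\right) + 4\right)^{2} = \left(5 + 4\right)^{2} = 9^{2} = 81$)
$\left(Z + I\right)^{2} H = \left(4 + 1\right)^{2} \cdot 81 = 5^{2} \cdot 81 = 25 \cdot 81 = 2025$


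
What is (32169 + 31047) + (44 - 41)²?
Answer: 63225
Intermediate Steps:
(32169 + 31047) + (44 - 41)² = 63216 + 3² = 63216 + 9 = 63225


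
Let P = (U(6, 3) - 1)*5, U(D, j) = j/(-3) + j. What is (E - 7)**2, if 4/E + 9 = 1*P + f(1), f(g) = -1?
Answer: 1521/25 ≈ 60.840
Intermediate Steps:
U(D, j) = 2*j/3 (U(D, j) = -j/3 + j = 2*j/3)
P = 5 (P = ((2/3)*3 - 1)*5 = (2 - 1)*5 = 1*5 = 5)
E = -4/5 (E = 4/(-9 + (1*5 - 1)) = 4/(-9 + (5 - 1)) = 4/(-9 + 4) = 4/(-5) = 4*(-1/5) = -4/5 ≈ -0.80000)
(E - 7)**2 = (-4/5 - 7)**2 = (-39/5)**2 = 1521/25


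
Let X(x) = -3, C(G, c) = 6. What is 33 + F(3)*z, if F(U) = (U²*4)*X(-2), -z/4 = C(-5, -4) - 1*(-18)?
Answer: 10401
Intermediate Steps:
z = -96 (z = -4*(6 - 1*(-18)) = -4*(6 + 18) = -4*24 = -96)
F(U) = -12*U² (F(U) = (U²*4)*(-3) = (4*U²)*(-3) = -12*U²)
33 + F(3)*z = 33 - 12*3²*(-96) = 33 - 12*9*(-96) = 33 - 108*(-96) = 33 + 10368 = 10401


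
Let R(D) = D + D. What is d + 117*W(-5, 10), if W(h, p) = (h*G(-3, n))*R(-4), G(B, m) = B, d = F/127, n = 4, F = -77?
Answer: -1783157/127 ≈ -14041.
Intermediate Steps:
R(D) = 2*D
d = -77/127 ≈ -0.60630
W(h, p) = 24*h (W(h, p) = (h*(-3))*(2*(-4)) = -3*h*(-8) = 24*h)
d + 117*W(-5, 10) = -77/127 + 117*(24*(-5)) = -77/127 + 117*(-120) = -77/127 - 14040 = -1783157/127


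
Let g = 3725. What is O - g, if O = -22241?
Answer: -25966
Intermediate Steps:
O - g = -22241 - 1*3725 = -22241 - 3725 = -25966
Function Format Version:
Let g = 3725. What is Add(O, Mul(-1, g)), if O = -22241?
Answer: -25966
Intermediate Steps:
Add(O, Mul(-1, g)) = Add(-22241, Mul(-1, 3725)) = Add(-22241, -3725) = -25966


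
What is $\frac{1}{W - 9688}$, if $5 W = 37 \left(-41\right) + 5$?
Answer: $- \frac{5}{49952} \approx -0.0001001$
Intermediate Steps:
$W = - \frac{1512}{5}$ ($W = \frac{37 \left(-41\right) + 5}{5} = \frac{-1517 + 5}{5} = \frac{1}{5} \left(-1512\right) = - \frac{1512}{5} \approx -302.4$)
$\frac{1}{W - 9688} = \frac{1}{- \frac{1512}{5} - 9688} = \frac{1}{- \frac{49952}{5}} = - \frac{5}{49952}$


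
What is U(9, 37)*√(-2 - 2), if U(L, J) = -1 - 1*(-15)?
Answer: 28*I ≈ 28.0*I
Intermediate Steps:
U(L, J) = 14 (U(L, J) = -1 + 15 = 14)
U(9, 37)*√(-2 - 2) = 14*√(-2 - 2) = 14*√(-4) = 14*(2*I) = 28*I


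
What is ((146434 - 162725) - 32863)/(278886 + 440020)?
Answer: -24577/359453 ≈ -0.068373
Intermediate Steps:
((146434 - 162725) - 32863)/(278886 + 440020) = (-16291 - 32863)/718906 = -49154*1/718906 = -24577/359453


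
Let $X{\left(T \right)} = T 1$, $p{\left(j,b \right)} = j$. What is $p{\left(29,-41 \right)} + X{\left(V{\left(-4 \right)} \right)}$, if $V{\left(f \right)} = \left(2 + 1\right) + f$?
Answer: $28$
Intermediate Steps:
$V{\left(f \right)} = 3 + f$
$X{\left(T \right)} = T$
$p{\left(29,-41 \right)} + X{\left(V{\left(-4 \right)} \right)} = 29 + \left(3 - 4\right) = 29 - 1 = 28$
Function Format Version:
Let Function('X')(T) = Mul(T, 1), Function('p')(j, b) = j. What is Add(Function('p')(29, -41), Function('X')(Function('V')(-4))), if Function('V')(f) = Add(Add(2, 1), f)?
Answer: 28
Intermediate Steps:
Function('V')(f) = Add(3, f)
Function('X')(T) = T
Add(Function('p')(29, -41), Function('X')(Function('V')(-4))) = Add(29, Add(3, -4)) = Add(29, -1) = 28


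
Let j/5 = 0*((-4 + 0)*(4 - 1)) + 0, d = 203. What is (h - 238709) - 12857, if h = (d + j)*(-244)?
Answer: -301098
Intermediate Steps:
j = 0 (j = 5*(0*((-4 + 0)*(4 - 1)) + 0) = 5*(0*(-4*3) + 0) = 5*(0*(-12) + 0) = 5*(0 + 0) = 5*0 = 0)
h = -49532 (h = (203 + 0)*(-244) = 203*(-244) = -49532)
(h - 238709) - 12857 = (-49532 - 238709) - 12857 = -288241 - 12857 = -301098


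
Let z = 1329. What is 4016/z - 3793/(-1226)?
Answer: 9964513/1629354 ≈ 6.1156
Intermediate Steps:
4016/z - 3793/(-1226) = 4016/1329 - 3793/(-1226) = 4016*(1/1329) - 3793*(-1/1226) = 4016/1329 + 3793/1226 = 9964513/1629354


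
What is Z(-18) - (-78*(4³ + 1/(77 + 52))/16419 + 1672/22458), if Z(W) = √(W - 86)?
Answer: 2456726/10698873 + 2*I*√26 ≈ 0.22962 + 10.198*I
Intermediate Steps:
Z(W) = √(-86 + W)
Z(-18) - (-78*(4³ + 1/(77 + 52))/16419 + 1672/22458) = √(-86 - 18) - (-78*(4³ + 1/(77 + 52))/16419 + 1672/22458) = √(-104) - (-78*(64 + 1/129)*(1/16419) + 1672*(1/22458)) = 2*I*√26 - (-78*(64 + 1/129)*(1/16419) + 44/591) = 2*I*√26 - (-78*8257/129*(1/16419) + 44/591) = 2*I*√26 - (-214682/43*1/16419 + 44/591) = 2*I*√26 - (-16514/54309 + 44/591) = 2*I*√26 - 1*(-2456726/10698873) = 2*I*√26 + 2456726/10698873 = 2456726/10698873 + 2*I*√26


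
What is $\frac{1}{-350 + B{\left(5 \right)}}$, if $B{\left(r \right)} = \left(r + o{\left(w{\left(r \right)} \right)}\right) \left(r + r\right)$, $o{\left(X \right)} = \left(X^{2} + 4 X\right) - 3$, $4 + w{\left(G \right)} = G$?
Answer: $- \frac{1}{280} \approx -0.0035714$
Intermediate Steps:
$w{\left(G \right)} = -4 + G$
$o{\left(X \right)} = -3 + X^{2} + 4 X$
$B{\left(r \right)} = 2 r \left(-19 + \left(-4 + r\right)^{2} + 5 r\right)$ ($B{\left(r \right)} = \left(r + \left(-3 + \left(-4 + r\right)^{2} + 4 \left(-4 + r\right)\right)\right) \left(r + r\right) = \left(r + \left(-3 + \left(-4 + r\right)^{2} + \left(-16 + 4 r\right)\right)\right) 2 r = \left(r + \left(-19 + \left(-4 + r\right)^{2} + 4 r\right)\right) 2 r = \left(-19 + \left(-4 + r\right)^{2} + 5 r\right) 2 r = 2 r \left(-19 + \left(-4 + r\right)^{2} + 5 r\right)$)
$\frac{1}{-350 + B{\left(5 \right)}} = \frac{1}{-350 + 2 \cdot 5 \left(-3 + 5^{2} - 15\right)} = \frac{1}{-350 + 2 \cdot 5 \left(-3 + 25 - 15\right)} = \frac{1}{-350 + 2 \cdot 5 \cdot 7} = \frac{1}{-350 + 70} = \frac{1}{-280} = - \frac{1}{280}$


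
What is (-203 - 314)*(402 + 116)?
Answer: -267806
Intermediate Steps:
(-203 - 314)*(402 + 116) = -517*518 = -267806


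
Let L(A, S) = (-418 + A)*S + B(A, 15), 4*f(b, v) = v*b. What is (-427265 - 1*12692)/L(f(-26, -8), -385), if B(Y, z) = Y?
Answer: -439957/140962 ≈ -3.1211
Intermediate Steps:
f(b, v) = b*v/4 (f(b, v) = (v*b)/4 = (b*v)/4 = b*v/4)
L(A, S) = A + S*(-418 + A) (L(A, S) = (-418 + A)*S + A = S*(-418 + A) + A = A + S*(-418 + A))
(-427265 - 1*12692)/L(f(-26, -8), -385) = (-427265 - 1*12692)/((¼)*(-26)*(-8) - 418*(-385) + ((¼)*(-26)*(-8))*(-385)) = (-427265 - 12692)/(52 + 160930 + 52*(-385)) = -439957/(52 + 160930 - 20020) = -439957/140962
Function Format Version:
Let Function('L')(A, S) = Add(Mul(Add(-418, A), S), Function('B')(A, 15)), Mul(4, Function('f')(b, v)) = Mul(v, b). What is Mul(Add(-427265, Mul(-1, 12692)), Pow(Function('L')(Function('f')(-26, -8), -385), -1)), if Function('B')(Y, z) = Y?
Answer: Rational(-439957, 140962) ≈ -3.1211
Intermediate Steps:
Function('f')(b, v) = Mul(Rational(1, 4), b, v) (Function('f')(b, v) = Mul(Rational(1, 4), Mul(v, b)) = Mul(Rational(1, 4), Mul(b, v)) = Mul(Rational(1, 4), b, v))
Function('L')(A, S) = Add(A, Mul(S, Add(-418, A))) (Function('L')(A, S) = Add(Mul(Add(-418, A), S), A) = Add(Mul(S, Add(-418, A)), A) = Add(A, Mul(S, Add(-418, A))))
Mul(Add(-427265, Mul(-1, 12692)), Pow(Function('L')(Function('f')(-26, -8), -385), -1)) = Mul(Add(-427265, Mul(-1, 12692)), Pow(Add(Mul(Rational(1, 4), -26, -8), Mul(-418, -385), Mul(Mul(Rational(1, 4), -26, -8), -385)), -1)) = Mul(Add(-427265, -12692), Pow(Add(52, 160930, Mul(52, -385)), -1)) = Mul(-439957, Pow(Add(52, 160930, -20020), -1)) = Mul(-439957, Pow(140962, -1)) = Mul(-439957, Rational(1, 140962)) = Rational(-439957, 140962)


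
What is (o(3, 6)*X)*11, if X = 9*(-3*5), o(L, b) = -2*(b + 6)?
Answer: 35640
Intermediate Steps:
o(L, b) = -12 - 2*b (o(L, b) = -2*(6 + b) = -12 - 2*b)
X = -135 (X = 9*(-15) = -135)
(o(3, 6)*X)*11 = ((-12 - 2*6)*(-135))*11 = ((-12 - 12)*(-135))*11 = -24*(-135)*11 = 3240*11 = 35640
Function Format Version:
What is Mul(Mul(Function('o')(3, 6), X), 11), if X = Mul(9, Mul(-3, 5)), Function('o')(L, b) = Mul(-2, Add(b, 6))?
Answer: 35640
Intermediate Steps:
Function('o')(L, b) = Add(-12, Mul(-2, b)) (Function('o')(L, b) = Mul(-2, Add(6, b)) = Add(-12, Mul(-2, b)))
X = -135 (X = Mul(9, -15) = -135)
Mul(Mul(Function('o')(3, 6), X), 11) = Mul(Mul(Add(-12, Mul(-2, 6)), -135), 11) = Mul(Mul(Add(-12, -12), -135), 11) = Mul(Mul(-24, -135), 11) = Mul(3240, 11) = 35640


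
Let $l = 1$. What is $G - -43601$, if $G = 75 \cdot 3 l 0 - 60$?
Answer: $43541$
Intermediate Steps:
$G = -60$ ($G = 75 \cdot 3 \cdot 1 \cdot 0 - 60 = 75 \cdot 3 \cdot 0 - 60 = 75 \cdot 0 - 60 = 0 - 60 = -60$)
$G - -43601 = -60 - -43601 = -60 + 43601 = 43541$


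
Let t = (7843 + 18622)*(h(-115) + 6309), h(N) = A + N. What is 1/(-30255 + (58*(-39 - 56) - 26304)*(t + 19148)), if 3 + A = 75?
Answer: -1/5276314962387 ≈ -1.8953e-13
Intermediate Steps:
A = 72 (A = -3 + 75 = 72)
h(N) = 72 + N
t = 165829690 (t = (7843 + 18622)*((72 - 115) + 6309) = 26465*(-43 + 6309) = 26465*6266 = 165829690)
1/(-30255 + (58*(-39 - 56) - 26304)*(t + 19148)) = 1/(-30255 + (58*(-39 - 56) - 26304)*(165829690 + 19148)) = 1/(-30255 + (58*(-95) - 26304)*165848838) = 1/(-30255 + (-5510 - 26304)*165848838) = 1/(-30255 - 31814*165848838) = 1/(-30255 - 5276314932132) = 1/(-5276314962387) = -1/5276314962387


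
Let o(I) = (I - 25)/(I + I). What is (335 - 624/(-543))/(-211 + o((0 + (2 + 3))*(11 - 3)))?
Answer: -973488/610513 ≈ -1.5945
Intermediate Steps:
o(I) = (-25 + I)/(2*I) (o(I) = (-25 + I)/((2*I)) = (-25 + I)*(1/(2*I)) = (-25 + I)/(2*I))
(335 - 624/(-543))/(-211 + o((0 + (2 + 3))*(11 - 3))) = (335 - 624/(-543))/(-211 + (-25 + (0 + (2 + 3))*(11 - 3))/(2*(((0 + (2 + 3))*(11 - 3))))) = (335 - 624*(-1)/543)/(-211 + (-25 + (0 + 5)*8)/(2*(((0 + 5)*8)))) = (335 - 1*(-208/181))/(-211 + (-25 + 5*8)/(2*((5*8)))) = (335 + 208/181)/(-211 + (½)*(-25 + 40)/40) = (60843/181)/(-211 + (½)*(1/40)*15) = (60843/181)/(-211 + 3/16) = (60843/181)/(-3373/16) = -16/3373*60843/181 = -973488/610513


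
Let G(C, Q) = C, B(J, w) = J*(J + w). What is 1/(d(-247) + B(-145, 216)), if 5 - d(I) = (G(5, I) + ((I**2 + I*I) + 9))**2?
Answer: -1/14891819314 ≈ -6.7151e-11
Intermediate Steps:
d(I) = 5 - (14 + 2*I**2)**2 (d(I) = 5 - (5 + ((I**2 + I*I) + 9))**2 = 5 - (5 + ((I**2 + I**2) + 9))**2 = 5 - (5 + (2*I**2 + 9))**2 = 5 - (5 + (9 + 2*I**2))**2 = 5 - (14 + 2*I**2)**2)
1/(d(-247) + B(-145, 216)) = 1/((5 - 4*(7 + (-247)**2)**2) - 145*(-145 + 216)) = 1/((5 - 4*(7 + 61009)**2) - 145*71) = 1/((5 - 4*61016**2) - 10295) = 1/((5 - 4*3722952256) - 10295) = 1/((5 - 14891809024) - 10295) = 1/(-14891809019 - 10295) = 1/(-14891819314) = -1/14891819314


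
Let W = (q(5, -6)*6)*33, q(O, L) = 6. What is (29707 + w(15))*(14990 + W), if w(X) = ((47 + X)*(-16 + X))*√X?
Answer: 480599846 - 1003036*√15 ≈ 4.7672e+8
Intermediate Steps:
w(X) = √X*(-16 + X)*(47 + X) (w(X) = ((-16 + X)*(47 + X))*√X = √X*(-16 + X)*(47 + X))
W = 1188 (W = (6*6)*33 = 36*33 = 1188)
(29707 + w(15))*(14990 + W) = (29707 + √15*(-752 + 15² + 31*15))*(14990 + 1188) = (29707 + √15*(-752 + 225 + 465))*16178 = (29707 + √15*(-62))*16178 = (29707 - 62*√15)*16178 = 480599846 - 1003036*√15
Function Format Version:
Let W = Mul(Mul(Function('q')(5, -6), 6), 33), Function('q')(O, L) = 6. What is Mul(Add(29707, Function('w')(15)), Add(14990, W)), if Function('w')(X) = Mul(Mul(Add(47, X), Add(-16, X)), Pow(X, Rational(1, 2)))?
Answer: Add(480599846, Mul(-1003036, Pow(15, Rational(1, 2)))) ≈ 4.7672e+8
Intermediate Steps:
Function('w')(X) = Mul(Pow(X, Rational(1, 2)), Add(-16, X), Add(47, X)) (Function('w')(X) = Mul(Mul(Add(-16, X), Add(47, X)), Pow(X, Rational(1, 2))) = Mul(Pow(X, Rational(1, 2)), Add(-16, X), Add(47, X)))
W = 1188 (W = Mul(Mul(6, 6), 33) = Mul(36, 33) = 1188)
Mul(Add(29707, Function('w')(15)), Add(14990, W)) = Mul(Add(29707, Mul(Pow(15, Rational(1, 2)), Add(-752, Pow(15, 2), Mul(31, 15)))), Add(14990, 1188)) = Mul(Add(29707, Mul(Pow(15, Rational(1, 2)), Add(-752, 225, 465))), 16178) = Mul(Add(29707, Mul(Pow(15, Rational(1, 2)), -62)), 16178) = Mul(Add(29707, Mul(-62, Pow(15, Rational(1, 2)))), 16178) = Add(480599846, Mul(-1003036, Pow(15, Rational(1, 2))))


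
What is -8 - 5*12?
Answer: -68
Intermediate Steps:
-8 - 5*12 = -8 - 60 = -68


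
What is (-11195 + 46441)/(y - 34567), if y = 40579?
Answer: 17623/3006 ≈ 5.8626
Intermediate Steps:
(-11195 + 46441)/(y - 34567) = (-11195 + 46441)/(40579 - 34567) = 35246/6012 = 35246*(1/6012) = 17623/3006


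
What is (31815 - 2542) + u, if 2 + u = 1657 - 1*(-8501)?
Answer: 39429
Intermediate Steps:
u = 10156 (u = -2 + (1657 - 1*(-8501)) = -2 + (1657 + 8501) = -2 + 10158 = 10156)
(31815 - 2542) + u = (31815 - 2542) + 10156 = 29273 + 10156 = 39429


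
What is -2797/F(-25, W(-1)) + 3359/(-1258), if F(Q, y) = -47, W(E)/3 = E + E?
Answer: 3360753/59126 ≈ 56.841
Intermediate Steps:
W(E) = 6*E (W(E) = 3*(E + E) = 3*(2*E) = 6*E)
-2797/F(-25, W(-1)) + 3359/(-1258) = -2797/(-47) + 3359/(-1258) = -2797*(-1/47) + 3359*(-1/1258) = 2797/47 - 3359/1258 = 3360753/59126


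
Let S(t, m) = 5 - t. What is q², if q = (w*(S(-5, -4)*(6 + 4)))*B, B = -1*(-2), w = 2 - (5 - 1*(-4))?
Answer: 1960000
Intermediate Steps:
w = -7 (w = 2 - (5 + 4) = 2 - 1*9 = 2 - 9 = -7)
B = 2
q = -1400 (q = -7*(5 - 1*(-5))*(6 + 4)*2 = -7*(5 + 5)*10*2 = -70*10*2 = -7*100*2 = -700*2 = -1400)
q² = (-1400)² = 1960000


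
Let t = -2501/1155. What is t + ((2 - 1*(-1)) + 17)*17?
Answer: 390199/1155 ≈ 337.83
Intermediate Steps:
t = -2501/1155 (t = -2501*1/1155 = -2501/1155 ≈ -2.1654)
t + ((2 - 1*(-1)) + 17)*17 = -2501/1155 + ((2 - 1*(-1)) + 17)*17 = -2501/1155 + ((2 + 1) + 17)*17 = -2501/1155 + (3 + 17)*17 = -2501/1155 + 20*17 = -2501/1155 + 340 = 390199/1155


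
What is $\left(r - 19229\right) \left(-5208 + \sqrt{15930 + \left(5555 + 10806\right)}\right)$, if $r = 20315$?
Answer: $-5655888 + 7602 \sqrt{659} \approx -5.4607 \cdot 10^{6}$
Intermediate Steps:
$\left(r - 19229\right) \left(-5208 + \sqrt{15930 + \left(5555 + 10806\right)}\right) = \left(20315 - 19229\right) \left(-5208 + \sqrt{15930 + \left(5555 + 10806\right)}\right) = 1086 \left(-5208 + \sqrt{15930 + 16361}\right) = 1086 \left(-5208 + \sqrt{32291}\right) = 1086 \left(-5208 + 7 \sqrt{659}\right) = -5655888 + 7602 \sqrt{659}$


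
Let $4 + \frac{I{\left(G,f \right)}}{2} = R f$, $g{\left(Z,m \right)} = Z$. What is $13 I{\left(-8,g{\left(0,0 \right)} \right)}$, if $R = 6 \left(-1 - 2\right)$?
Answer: $-104$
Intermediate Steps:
$R = -18$ ($R = 6 \left(-3\right) = -18$)
$I{\left(G,f \right)} = -8 - 36 f$ ($I{\left(G,f \right)} = -8 + 2 \left(- 18 f\right) = -8 - 36 f$)
$13 I{\left(-8,g{\left(0,0 \right)} \right)} = 13 \left(-8 - 0\right) = 13 \left(-8 + 0\right) = 13 \left(-8\right) = -104$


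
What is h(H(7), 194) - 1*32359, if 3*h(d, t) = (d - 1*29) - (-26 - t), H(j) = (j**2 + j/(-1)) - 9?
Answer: -96853/3 ≈ -32284.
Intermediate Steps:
H(j) = -9 + j**2 - j (H(j) = (j**2 - j) - 9 = -9 + j**2 - j)
h(d, t) = -1 + d/3 + t/3 (h(d, t) = ((d - 1*29) - (-26 - t))/3 = ((d - 29) + (26 + t))/3 = ((-29 + d) + (26 + t))/3 = (-3 + d + t)/3 = -1 + d/3 + t/3)
h(H(7), 194) - 1*32359 = (-1 + (-9 + 7**2 - 1*7)/3 + (1/3)*194) - 1*32359 = (-1 + (-9 + 49 - 7)/3 + 194/3) - 32359 = (-1 + (1/3)*33 + 194/3) - 32359 = (-1 + 11 + 194/3) - 32359 = 224/3 - 32359 = -96853/3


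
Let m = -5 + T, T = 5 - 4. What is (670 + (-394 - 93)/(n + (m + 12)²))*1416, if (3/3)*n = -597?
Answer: 506357352/533 ≈ 9.5001e+5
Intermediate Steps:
T = 1
n = -597
m = -4 (m = -5 + 1 = -4)
(670 + (-394 - 93)/(n + (m + 12)²))*1416 = (670 + (-394 - 93)/(-597 + (-4 + 12)²))*1416 = (670 - 487/(-597 + 8²))*1416 = (670 - 487/(-597 + 64))*1416 = (670 - 487/(-533))*1416 = (670 - 487*(-1/533))*1416 = (670 + 487/533)*1416 = (357597/533)*1416 = 506357352/533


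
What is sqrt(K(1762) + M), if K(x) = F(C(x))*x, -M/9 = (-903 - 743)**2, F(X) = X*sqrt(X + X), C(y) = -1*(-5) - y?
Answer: sqrt(-24383844 - 3095834*I*sqrt(3514)) ≈ 8965.1 - 10235.0*I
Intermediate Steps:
C(y) = 5 - y
F(X) = sqrt(2)*X**(3/2) (F(X) = X*sqrt(2*X) = X*(sqrt(2)*sqrt(X)) = sqrt(2)*X**(3/2))
M = -24383844 (M = -9*(-903 - 743)**2 = -9*(-1646)**2 = -9*2709316 = -24383844)
K(x) = x*sqrt(2)*(5 - x)**(3/2) (K(x) = (sqrt(2)*(5 - x)**(3/2))*x = x*sqrt(2)*(5 - x)**(3/2))
sqrt(K(1762) + M) = sqrt(1762*sqrt(2)*(5 - 1*1762)**(3/2) - 24383844) = sqrt(1762*sqrt(2)*(5 - 1762)**(3/2) - 24383844) = sqrt(1762*sqrt(2)*(-1757)**(3/2) - 24383844) = sqrt(1762*sqrt(2)*(-1757*I*sqrt(1757)) - 24383844) = sqrt(-3095834*I*sqrt(3514) - 24383844) = sqrt(-24383844 - 3095834*I*sqrt(3514))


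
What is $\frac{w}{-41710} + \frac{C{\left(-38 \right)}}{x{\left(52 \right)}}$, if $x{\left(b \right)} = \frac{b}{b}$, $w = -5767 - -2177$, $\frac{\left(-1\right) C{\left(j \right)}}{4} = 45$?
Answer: $- \frac{750421}{4171} \approx -179.91$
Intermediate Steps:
$C{\left(j \right)} = -180$ ($C{\left(j \right)} = \left(-4\right) 45 = -180$)
$w = -3590$ ($w = -5767 + 2177 = -3590$)
$x{\left(b \right)} = 1$
$\frac{w}{-41710} + \frac{C{\left(-38 \right)}}{x{\left(52 \right)}} = - \frac{3590}{-41710} - \frac{180}{1} = \left(-3590\right) \left(- \frac{1}{41710}\right) - 180 = \frac{359}{4171} - 180 = - \frac{750421}{4171}$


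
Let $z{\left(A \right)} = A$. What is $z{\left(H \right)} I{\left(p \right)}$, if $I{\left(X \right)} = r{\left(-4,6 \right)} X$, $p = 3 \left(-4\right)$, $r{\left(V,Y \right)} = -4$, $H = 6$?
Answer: $288$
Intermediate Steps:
$p = -12$
$I{\left(X \right)} = - 4 X$
$z{\left(H \right)} I{\left(p \right)} = 6 \left(\left(-4\right) \left(-12\right)\right) = 6 \cdot 48 = 288$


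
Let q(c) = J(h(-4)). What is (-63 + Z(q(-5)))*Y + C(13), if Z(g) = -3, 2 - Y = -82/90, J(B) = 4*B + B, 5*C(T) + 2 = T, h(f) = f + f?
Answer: -2849/15 ≈ -189.93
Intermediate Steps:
h(f) = 2*f
C(T) = -2/5 + T/5
J(B) = 5*B
Y = 131/45 (Y = 2 - (-82)/90 = 2 - 1*(-41/45) = 2 + 41/45 = 131/45 ≈ 2.9111)
q(c) = -40 (q(c) = 5*(2*(-4)) = 5*(-8) = -40)
(-63 + Z(q(-5)))*Y + C(13) = (-63 - 3)*(131/45) + (-2/5 + (1/5)*13) = -66*131/45 + (-2/5 + 13/5) = -2882/15 + 11/5 = -2849/15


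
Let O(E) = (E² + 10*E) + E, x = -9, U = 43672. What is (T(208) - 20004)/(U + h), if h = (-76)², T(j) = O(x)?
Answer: -10011/24724 ≈ -0.40491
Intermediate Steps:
O(E) = E² + 11*E
T(j) = -18 (T(j) = -9*(11 - 9) = -9*2 = -18)
h = 5776
(T(208) - 20004)/(U + h) = (-18 - 20004)/(43672 + 5776) = -20022/49448 = -20022*1/49448 = -10011/24724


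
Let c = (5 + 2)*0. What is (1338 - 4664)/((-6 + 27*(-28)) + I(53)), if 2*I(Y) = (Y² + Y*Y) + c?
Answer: -3326/2047 ≈ -1.6248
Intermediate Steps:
c = 0 (c = 7*0 = 0)
I(Y) = Y² (I(Y) = ((Y² + Y*Y) + 0)/2 = ((Y² + Y²) + 0)/2 = (2*Y² + 0)/2 = (2*Y²)/2 = Y²)
(1338 - 4664)/((-6 + 27*(-28)) + I(53)) = (1338 - 4664)/((-6 + 27*(-28)) + 53²) = -3326/((-6 - 756) + 2809) = -3326/(-762 + 2809) = -3326/2047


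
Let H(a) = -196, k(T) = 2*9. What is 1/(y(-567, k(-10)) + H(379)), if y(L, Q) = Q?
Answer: -1/178 ≈ -0.0056180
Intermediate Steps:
k(T) = 18
1/(y(-567, k(-10)) + H(379)) = 1/(18 - 196) = 1/(-178) = -1/178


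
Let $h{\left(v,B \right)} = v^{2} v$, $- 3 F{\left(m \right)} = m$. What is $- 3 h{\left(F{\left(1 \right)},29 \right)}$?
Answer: $\frac{1}{9} \approx 0.11111$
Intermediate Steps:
$F{\left(m \right)} = - \frac{m}{3}$
$h{\left(v,B \right)} = v^{3}$
$- 3 h{\left(F{\left(1 \right)},29 \right)} = - 3 \left(\left(- \frac{1}{3}\right) 1\right)^{3} = - 3 \left(- \frac{1}{3}\right)^{3} = \left(-3\right) \left(- \frac{1}{27}\right) = \frac{1}{9}$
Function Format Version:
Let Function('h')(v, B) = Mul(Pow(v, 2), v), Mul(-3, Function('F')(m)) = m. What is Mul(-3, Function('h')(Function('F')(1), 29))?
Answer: Rational(1, 9) ≈ 0.11111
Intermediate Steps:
Function('F')(m) = Mul(Rational(-1, 3), m)
Function('h')(v, B) = Pow(v, 3)
Mul(-3, Function('h')(Function('F')(1), 29)) = Mul(-3, Pow(Mul(Rational(-1, 3), 1), 3)) = Mul(-3, Pow(Rational(-1, 3), 3)) = Mul(-3, Rational(-1, 27)) = Rational(1, 9)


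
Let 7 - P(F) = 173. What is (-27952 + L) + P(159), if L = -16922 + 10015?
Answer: -35025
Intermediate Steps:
L = -6907
P(F) = -166 (P(F) = 7 - 1*173 = 7 - 173 = -166)
(-27952 + L) + P(159) = (-27952 - 6907) - 166 = -34859 - 166 = -35025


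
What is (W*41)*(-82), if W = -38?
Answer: 127756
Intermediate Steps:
(W*41)*(-82) = -38*41*(-82) = -1558*(-82) = 127756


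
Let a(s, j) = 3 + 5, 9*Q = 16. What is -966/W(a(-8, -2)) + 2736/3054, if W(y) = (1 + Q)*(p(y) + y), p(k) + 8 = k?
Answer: -2167023/50900 ≈ -42.574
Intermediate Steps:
Q = 16/9 (Q = (1/9)*16 = 16/9 ≈ 1.7778)
p(k) = -8 + k
a(s, j) = 8
W(y) = -200/9 + 50*y/9 (W(y) = (1 + 16/9)*((-8 + y) + y) = 25*(-8 + 2*y)/9 = -200/9 + 50*y/9)
-966/W(a(-8, -2)) + 2736/3054 = -966/(-200/9 + (50/9)*8) + 2736/3054 = -966/(-200/9 + 400/9) + 2736*(1/3054) = -966/200/9 + 456/509 = -966*9/200 + 456/509 = -4347/100 + 456/509 = -2167023/50900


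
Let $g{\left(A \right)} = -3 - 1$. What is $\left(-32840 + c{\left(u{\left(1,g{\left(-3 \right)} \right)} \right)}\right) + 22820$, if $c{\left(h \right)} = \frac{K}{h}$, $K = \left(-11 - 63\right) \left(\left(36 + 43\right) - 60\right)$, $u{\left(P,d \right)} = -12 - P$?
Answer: $- \frac{128854}{13} \approx -9911.8$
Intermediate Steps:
$g{\left(A \right)} = -4$
$K = -1406$ ($K = - 74 \left(79 - 60\right) = \left(-74\right) 19 = -1406$)
$c{\left(h \right)} = - \frac{1406}{h}$
$\left(-32840 + c{\left(u{\left(1,g{\left(-3 \right)} \right)} \right)}\right) + 22820 = \left(-32840 - \frac{1406}{-12 - 1}\right) + 22820 = \left(-32840 - \frac{1406}{-13}\right) + 22820 = \left(-32840 - - \frac{1406}{13}\right) + 22820 = \left(-32840 + \frac{1406}{13}\right) + 22820 = - \frac{425514}{13} + 22820 = - \frac{128854}{13}$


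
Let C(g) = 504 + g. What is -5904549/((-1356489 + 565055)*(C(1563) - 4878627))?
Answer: -93723/61261514080 ≈ -1.5299e-6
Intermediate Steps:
-5904549/((-1356489 + 565055)*(C(1563) - 4878627)) = -5904549/((-1356489 + 565055)*((504 + 1563) - 4878627)) = -5904549/((-791434*(2067 - 4878627))) = -5904549/((-791434*(-4876560))) = -5904549/3859475387040 = -1*93723/61261514080 = -93723/61261514080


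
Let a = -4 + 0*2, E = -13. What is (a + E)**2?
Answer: 289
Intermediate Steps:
a = -4 (a = -4 + 0 = -4)
(a + E)**2 = (-4 - 13)**2 = (-17)**2 = 289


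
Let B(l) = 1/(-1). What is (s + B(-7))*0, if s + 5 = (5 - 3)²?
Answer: 0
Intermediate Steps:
s = -1 (s = -5 + (5 - 3)² = -5 + 2² = -5 + 4 = -1)
B(l) = -1
(s + B(-7))*0 = (-1 - 1)*0 = -2*0 = 0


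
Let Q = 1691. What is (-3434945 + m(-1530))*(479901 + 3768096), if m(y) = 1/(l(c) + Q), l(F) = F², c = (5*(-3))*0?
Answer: -24674456565036018/1691 ≈ -1.4592e+13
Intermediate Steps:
c = 0 (c = -15*0 = 0)
m(y) = 1/1691 (m(y) = 1/(0² + 1691) = 1/(0 + 1691) = 1/1691)
(-3434945 + m(-1530))*(479901 + 3768096) = (-3434945 + 1/1691)*(479901 + 3768096) = -5808491994/1691*4247997 = -24674456565036018/1691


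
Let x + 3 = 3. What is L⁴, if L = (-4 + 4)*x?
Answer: 0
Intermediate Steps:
x = 0 (x = -3 + 3 = 0)
L = 0 (L = (-4 + 4)*0 = 0*0 = 0)
L⁴ = 0⁴ = 0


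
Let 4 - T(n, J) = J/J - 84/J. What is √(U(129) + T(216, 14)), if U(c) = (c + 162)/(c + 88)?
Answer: 2*√121737/217 ≈ 3.2157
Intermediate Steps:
U(c) = (162 + c)/(88 + c)
T(n, J) = 3 + 84/J (T(n, J) = 4 - (J/J - 84/J) = 4 - (1 - 84/J) = 4 + (-1 + 84/J) = 3 + 84/J)
√(U(129) + T(216, 14)) = √((162 + 129)/(88 + 129) + (3 + 84/14)) = √(291/217 + (3 + 84*(1/14))) = √((1/217)*291 + (3 + 6)) = √(291/217 + 9) = √(2244/217) = 2*√121737/217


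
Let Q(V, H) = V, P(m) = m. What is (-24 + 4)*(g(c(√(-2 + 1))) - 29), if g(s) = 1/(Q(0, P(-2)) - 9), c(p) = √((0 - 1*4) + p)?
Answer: 5240/9 ≈ 582.22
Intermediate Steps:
c(p) = √(-4 + p) (c(p) = √((0 - 4) + p) = √(-4 + p))
g(s) = -⅑ (g(s) = 1/(0 - 9) = 1/(-9) = -⅑)
(-24 + 4)*(g(c(√(-2 + 1))) - 29) = (-24 + 4)*(-⅑ - 29) = -20*(-262/9) = 5240/9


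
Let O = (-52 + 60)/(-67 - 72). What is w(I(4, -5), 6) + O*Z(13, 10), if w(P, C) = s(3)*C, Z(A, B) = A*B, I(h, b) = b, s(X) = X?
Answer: 1462/139 ≈ 10.518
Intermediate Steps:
w(P, C) = 3*C
O = -8/139 (O = 8/(-139) = 8*(-1/139) = -8/139 ≈ -0.057554)
w(I(4, -5), 6) + O*Z(13, 10) = 3*6 - 104*10/139 = 18 - 8/139*130 = 18 - 1040/139 = 1462/139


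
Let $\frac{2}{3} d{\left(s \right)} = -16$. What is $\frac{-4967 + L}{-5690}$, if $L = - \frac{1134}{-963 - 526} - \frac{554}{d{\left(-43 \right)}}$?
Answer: $\frac{17664859}{20333784} \approx 0.86874$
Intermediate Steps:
$d{\left(s \right)} = -24$ ($d{\left(s \right)} = \frac{3}{2} \left(-16\right) = -24$)
$L = \frac{426061}{17868}$ ($L = - \frac{1134}{-963 - 526} - \frac{554}{-24} = - \frac{1134}{-1489} - - \frac{277}{12} = \left(-1134\right) \left(- \frac{1}{1489}\right) + \frac{277}{12} = \frac{1134}{1489} + \frac{277}{12} = \frac{426061}{17868} \approx 23.845$)
$\frac{-4967 + L}{-5690} = \frac{-4967 + \frac{426061}{17868}}{-5690} = \left(- \frac{88324295}{17868}\right) \left(- \frac{1}{5690}\right) = \frac{17664859}{20333784}$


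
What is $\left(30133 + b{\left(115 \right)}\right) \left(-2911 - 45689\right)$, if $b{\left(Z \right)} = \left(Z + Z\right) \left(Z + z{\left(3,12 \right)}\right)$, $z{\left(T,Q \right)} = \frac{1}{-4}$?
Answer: $-2747139300$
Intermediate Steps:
$z{\left(T,Q \right)} = - \frac{1}{4}$
$b{\left(Z \right)} = 2 Z \left(- \frac{1}{4} + Z\right)$ ($b{\left(Z \right)} = \left(Z + Z\right) \left(Z - \frac{1}{4}\right) = 2 Z \left(- \frac{1}{4} + Z\right)$)
$\left(30133 + b{\left(115 \right)}\right) \left(-2911 - 45689\right) = \left(30133 + \frac{1}{2} \cdot 115 \left(-1 + 4 \cdot 115\right)\right) \left(-2911 - 45689\right) = \left(30133 + \frac{1}{2} \cdot 115 \left(-1 + 460\right)\right) \left(-48600\right) = \left(30133 + \frac{1}{2} \cdot 115 \cdot 459\right) \left(-48600\right) = \left(30133 + \frac{52785}{2}\right) \left(-48600\right) = \frac{113051}{2} \left(-48600\right) = -2747139300$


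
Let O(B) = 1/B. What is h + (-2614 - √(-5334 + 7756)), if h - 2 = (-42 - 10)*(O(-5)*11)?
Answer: -12488/5 - √2422 ≈ -2546.8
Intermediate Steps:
h = 582/5 (h = 2 + (-42 - 10)*(11/(-5)) = 2 - (-52)*11/5 = 2 - 52*(-11/5) = 2 + 572/5 = 582/5 ≈ 116.40)
h + (-2614 - √(-5334 + 7756)) = 582/5 + (-2614 - √(-5334 + 7756)) = 582/5 + (-2614 - √2422) = -12488/5 - √2422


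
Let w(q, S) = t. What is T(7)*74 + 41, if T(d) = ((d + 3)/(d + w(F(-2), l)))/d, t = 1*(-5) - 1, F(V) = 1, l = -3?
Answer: 1027/7 ≈ 146.71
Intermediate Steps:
t = -6 (t = -5 - 1 = -6)
w(q, S) = -6
T(d) = (3 + d)/(d*(-6 + d)) (T(d) = ((d + 3)/(d - 6))/d = ((3 + d)/(-6 + d))/d = (3 + d)/(d*(-6 + d)))
T(7)*74 + 41 = ((3 + 7)/(7*(-6 + 7)))*74 + 41 = ((⅐)*10/1)*74 + 41 = ((⅐)*1*10)*74 + 41 = (10/7)*74 + 41 = 740/7 + 41 = 1027/7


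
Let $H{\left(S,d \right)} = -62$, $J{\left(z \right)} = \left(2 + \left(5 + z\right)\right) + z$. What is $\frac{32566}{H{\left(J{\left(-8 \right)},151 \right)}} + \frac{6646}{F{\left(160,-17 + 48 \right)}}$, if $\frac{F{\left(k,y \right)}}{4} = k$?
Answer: $- \frac{5107547}{9920} \approx -514.87$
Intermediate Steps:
$J{\left(z \right)} = 7 + 2 z$ ($J{\left(z \right)} = \left(7 + z\right) + z = 7 + 2 z$)
$F{\left(k,y \right)} = 4 k$
$\frac{32566}{H{\left(J{\left(-8 \right)},151 \right)}} + \frac{6646}{F{\left(160,-17 + 48 \right)}} = \frac{32566}{-62} + \frac{6646}{4 \cdot 160} = 32566 \left(- \frac{1}{62}\right) + \frac{6646}{640} = - \frac{16283}{31} + 6646 \cdot \frac{1}{640} = - \frac{16283}{31} + \frac{3323}{320} = - \frac{5107547}{9920}$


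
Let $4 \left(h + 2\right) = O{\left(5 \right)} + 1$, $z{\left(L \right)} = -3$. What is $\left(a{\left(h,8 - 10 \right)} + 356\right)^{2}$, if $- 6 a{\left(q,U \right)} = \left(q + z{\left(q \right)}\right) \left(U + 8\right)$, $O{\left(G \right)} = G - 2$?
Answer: $129600$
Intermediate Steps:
$O{\left(G \right)} = -2 + G$ ($O{\left(G \right)} = G - 2 = -2 + G$)
$h = -1$ ($h = -2 + \frac{\left(-2 + 5\right) + 1}{4} = -2 + \frac{3 + 1}{4} = -2 + \frac{1}{4} \cdot 4 = -2 + 1 = -1$)
$a{\left(q,U \right)} = - \frac{\left(-3 + q\right) \left(8 + U\right)}{6}$ ($a{\left(q,U \right)} = - \frac{\left(q - 3\right) \left(U + 8\right)}{6} = - \frac{\left(-3 + q\right) \left(8 + U\right)}{6}$)
$\left(a{\left(h,8 - 10 \right)} + 356\right)^{2} = \left(\left(4 + \frac{8 - 10}{2} - - \frac{4}{3} - \frac{1}{6} \left(8 - 10\right) \left(-1\right)\right) + 356\right)^{2} = \left(\left(4 + \frac{1}{2} \left(-2\right) + \frac{4}{3} - \left(- \frac{1}{3}\right) \left(-1\right)\right) + 356\right)^{2} = \left(\left(4 - 1 + \frac{4}{3} - \frac{1}{3}\right) + 356\right)^{2} = \left(4 + 356\right)^{2} = 360^{2} = 129600$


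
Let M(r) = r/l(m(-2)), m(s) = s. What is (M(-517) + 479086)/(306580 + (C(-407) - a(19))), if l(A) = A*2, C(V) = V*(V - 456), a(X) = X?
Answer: 1916861/2631208 ≈ 0.72851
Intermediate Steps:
C(V) = V*(-456 + V)
l(A) = 2*A
M(r) = -r/4 (M(r) = r/((2*(-2))) = r/(-4) = r*(-1/4) = -r/4)
(M(-517) + 479086)/(306580 + (C(-407) - a(19))) = (-1/4*(-517) + 479086)/(306580 + (-407*(-456 - 407) - 1*19)) = (517/4 + 479086)/(306580 + (-407*(-863) - 19)) = 1916861/(4*(306580 + (351241 - 19))) = 1916861/(4*(306580 + 351222)) = (1916861/4)/657802 = (1916861/4)*(1/657802) = 1916861/2631208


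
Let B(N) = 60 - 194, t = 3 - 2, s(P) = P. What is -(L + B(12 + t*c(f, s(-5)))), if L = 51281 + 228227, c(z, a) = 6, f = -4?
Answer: -279374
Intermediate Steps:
t = 1
B(N) = -134
L = 279508
-(L + B(12 + t*c(f, s(-5)))) = -(279508 - 134) = -1*279374 = -279374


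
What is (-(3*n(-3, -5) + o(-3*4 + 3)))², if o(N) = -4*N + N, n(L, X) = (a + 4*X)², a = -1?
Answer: 1822500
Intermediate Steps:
n(L, X) = (-1 + 4*X)²
o(N) = -3*N
(-(3*n(-3, -5) + o(-3*4 + 3)))² = (-(3*(-1 + 4*(-5))² - 3*(-3*4 + 3)))² = (-(3*(-1 - 20)² - 3*(-12 + 3)))² = (-(3*(-21)² - 3*(-9)))² = (-(3*441 + 27))² = (-(1323 + 27))² = (-1*1350)² = (-1350)² = 1822500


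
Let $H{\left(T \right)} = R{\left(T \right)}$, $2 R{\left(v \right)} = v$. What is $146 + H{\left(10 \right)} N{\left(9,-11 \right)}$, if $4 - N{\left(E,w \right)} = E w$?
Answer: $661$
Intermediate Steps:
$R{\left(v \right)} = \frac{v}{2}$
$H{\left(T \right)} = \frac{T}{2}$
$N{\left(E,w \right)} = 4 - E w$
$146 + H{\left(10 \right)} N{\left(9,-11 \right)} = 146 + \frac{1}{2} \cdot 10 \left(4 - 9 \left(-11\right)\right) = 146 + 5 \left(4 + 99\right) = 146 + 5 \cdot 103 = 146 + 515 = 661$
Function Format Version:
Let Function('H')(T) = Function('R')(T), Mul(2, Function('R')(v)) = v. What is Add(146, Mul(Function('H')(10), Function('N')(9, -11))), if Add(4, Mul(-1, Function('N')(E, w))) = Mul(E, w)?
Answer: 661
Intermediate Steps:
Function('R')(v) = Mul(Rational(1, 2), v)
Function('H')(T) = Mul(Rational(1, 2), T)
Function('N')(E, w) = Add(4, Mul(-1, E, w)) (Function('N')(E, w) = Add(4, Mul(-1, Mul(E, w))) = Add(4, Mul(-1, E, w)))
Add(146, Mul(Function('H')(10), Function('N')(9, -11))) = Add(146, Mul(Mul(Rational(1, 2), 10), Add(4, Mul(-1, 9, -11)))) = Add(146, Mul(5, Add(4, 99))) = Add(146, Mul(5, 103)) = Add(146, 515) = 661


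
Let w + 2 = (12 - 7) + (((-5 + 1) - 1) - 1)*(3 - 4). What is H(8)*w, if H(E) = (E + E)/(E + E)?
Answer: 9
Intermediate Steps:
H(E) = 1 (H(E) = (2*E)/((2*E)) = (2*E)*(1/(2*E)) = 1)
w = 9 (w = -2 + ((12 - 7) + (((-5 + 1) - 1) - 1)*(3 - 4)) = -2 + (5 + ((-4 - 1) - 1)*(-1)) = -2 + (5 + (-5 - 1)*(-1)) = -2 + (5 - 6*(-1)) = -2 + (5 + 6) = -2 + 11 = 9)
H(8)*w = 1*9 = 9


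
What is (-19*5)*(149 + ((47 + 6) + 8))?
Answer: -19950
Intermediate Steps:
(-19*5)*(149 + ((47 + 6) + 8)) = -95*(149 + (53 + 8)) = -95*(149 + 61) = -95*210 = -19950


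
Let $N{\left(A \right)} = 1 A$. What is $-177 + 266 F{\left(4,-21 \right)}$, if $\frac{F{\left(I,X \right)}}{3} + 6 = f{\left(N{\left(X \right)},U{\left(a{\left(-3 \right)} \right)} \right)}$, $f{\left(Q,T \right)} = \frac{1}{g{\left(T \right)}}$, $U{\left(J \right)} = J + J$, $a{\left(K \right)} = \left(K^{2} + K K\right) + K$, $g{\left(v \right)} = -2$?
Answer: $-5364$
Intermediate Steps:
$N{\left(A \right)} = A$
$a{\left(K \right)} = K + 2 K^{2}$ ($a{\left(K \right)} = \left(K^{2} + K^{2}\right) + K = 2 K^{2} + K = K + 2 K^{2}$)
$U{\left(J \right)} = 2 J$
$f{\left(Q,T \right)} = - \frac{1}{2}$ ($f{\left(Q,T \right)} = \frac{1}{-2} = - \frac{1}{2}$)
$F{\left(I,X \right)} = - \frac{39}{2}$ ($F{\left(I,X \right)} = -18 + 3 \left(- \frac{1}{2}\right) = -18 - \frac{3}{2} = - \frac{39}{2}$)
$-177 + 266 F{\left(4,-21 \right)} = -177 + 266 \left(- \frac{39}{2}\right) = -177 - 5187 = -5364$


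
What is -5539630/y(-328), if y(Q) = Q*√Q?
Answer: -2769815*I*√82/26896 ≈ -932.54*I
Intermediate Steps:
y(Q) = Q^(3/2)
-5539630/y(-328) = -5539630*I*√82/53792 = -2769815*I*√82/26896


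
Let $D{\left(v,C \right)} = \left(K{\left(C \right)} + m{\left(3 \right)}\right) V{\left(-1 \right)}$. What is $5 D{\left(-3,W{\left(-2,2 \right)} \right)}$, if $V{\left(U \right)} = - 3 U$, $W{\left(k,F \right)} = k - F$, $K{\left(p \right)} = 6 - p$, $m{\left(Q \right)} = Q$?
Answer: $195$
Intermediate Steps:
$D{\left(v,C \right)} = 27 - 3 C$ ($D{\left(v,C \right)} = \left(\left(6 - C\right) + 3\right) \left(\left(-3\right) \left(-1\right)\right) = \left(9 - C\right) 3 = 27 - 3 C$)
$5 D{\left(-3,W{\left(-2,2 \right)} \right)} = 5 \left(27 - 3 \left(-2 - 2\right)\right) = 5 \left(27 - -12\right) = 5 \left(27 + 12\right) = 5 \cdot 39 = 195$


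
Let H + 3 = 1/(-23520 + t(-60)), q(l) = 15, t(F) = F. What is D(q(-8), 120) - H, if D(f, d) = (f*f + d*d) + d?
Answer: 347757841/23580 ≈ 14748.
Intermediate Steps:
D(f, d) = d + d**2 + f**2 (D(f, d) = (f**2 + d**2) + d = (d**2 + f**2) + d = d + d**2 + f**2)
H = -70741/23580 (H = -3 + 1/(-23520 - 60) = -3 + 1/(-23580) = -3 - 1/23580 = -70741/23580 ≈ -3.0000)
D(q(-8), 120) - H = (120 + 120**2 + 15**2) - 1*(-70741/23580) = (120 + 14400 + 225) + 70741/23580 = 14745 + 70741/23580 = 347757841/23580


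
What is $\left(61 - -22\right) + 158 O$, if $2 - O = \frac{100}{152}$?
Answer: $\frac{5606}{19} \approx 295.05$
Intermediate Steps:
$O = \frac{51}{38}$ ($O = 2 - \frac{100}{152} = 2 - 100 \cdot \frac{1}{152} = 2 - \frac{25}{38} = \frac{51}{38} \approx 1.3421$)
$\left(61 - -22\right) + 158 O = \left(61 - -22\right) + 158 \cdot \frac{51}{38} = \left(61 + 22\right) + \frac{4029}{19} = 83 + \frac{4029}{19} = \frac{5606}{19}$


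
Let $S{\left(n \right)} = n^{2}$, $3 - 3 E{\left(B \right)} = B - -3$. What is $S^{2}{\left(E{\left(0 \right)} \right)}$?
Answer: $0$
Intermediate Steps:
$E{\left(B \right)} = - \frac{B}{3}$ ($E{\left(B \right)} = 1 - \frac{B - -3}{3} = 1 - \frac{B + 3}{3} = 1 - \frac{3 + B}{3} = 1 - \left(1 + \frac{B}{3}\right) = - \frac{B}{3}$)
$S^{2}{\left(E{\left(0 \right)} \right)} = \left(\left(\left(- \frac{1}{3}\right) 0\right)^{2}\right)^{2} = \left(0^{2}\right)^{2} = 0^{2} = 0$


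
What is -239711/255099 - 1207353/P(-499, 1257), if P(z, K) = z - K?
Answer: 307573610431/447953844 ≈ 686.62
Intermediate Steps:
-239711/255099 - 1207353/P(-499, 1257) = -239711/255099 - 1207353/(-499 - 1*1257) = -239711*1/255099 - 1207353/(-499 - 1257) = -239711/255099 - 1207353/(-1756) = -239711/255099 - 1207353*(-1/1756) = -239711/255099 + 1207353/1756 = 307573610431/447953844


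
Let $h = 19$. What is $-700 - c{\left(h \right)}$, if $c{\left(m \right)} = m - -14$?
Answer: $-733$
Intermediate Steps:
$c{\left(m \right)} = 14 + m$ ($c{\left(m \right)} = m + 14 = 14 + m$)
$-700 - c{\left(h \right)} = -700 - \left(14 + 19\right) = -700 - 33 = -733$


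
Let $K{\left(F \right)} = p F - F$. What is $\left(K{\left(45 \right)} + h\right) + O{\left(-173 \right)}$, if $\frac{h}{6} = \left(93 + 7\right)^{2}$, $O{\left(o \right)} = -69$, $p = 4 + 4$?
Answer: $60246$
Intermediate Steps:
$p = 8$
$h = 60000$ ($h = 6 \left(93 + 7\right)^{2} = 6 \cdot 100^{2} = 6 \cdot 10000 = 60000$)
$K{\left(F \right)} = 7 F$ ($K{\left(F \right)} = 8 F - F = 7 F$)
$\left(K{\left(45 \right)} + h\right) + O{\left(-173 \right)} = \left(7 \cdot 45 + 60000\right) - 69 = \left(315 + 60000\right) - 69 = 60315 - 69 = 60246$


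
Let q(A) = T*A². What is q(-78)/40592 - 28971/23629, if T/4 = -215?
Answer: -181407834/1394111 ≈ -130.12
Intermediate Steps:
T = -860 (T = 4*(-215) = -860)
q(A) = -860*A²
q(-78)/40592 - 28971/23629 = -860*(-78)²/40592 - 28971/23629 = -860*6084*(1/40592) - 28971*1/23629 = -5232240*1/40592 - 28971/23629 = -7605/59 - 28971/23629 = -181407834/1394111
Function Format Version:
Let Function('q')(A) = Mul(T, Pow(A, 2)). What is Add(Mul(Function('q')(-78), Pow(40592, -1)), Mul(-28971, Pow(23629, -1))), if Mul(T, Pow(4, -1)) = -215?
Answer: Rational(-181407834, 1394111) ≈ -130.12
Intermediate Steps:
T = -860 (T = Mul(4, -215) = -860)
Function('q')(A) = Mul(-860, Pow(A, 2))
Add(Mul(Function('q')(-78), Pow(40592, -1)), Mul(-28971, Pow(23629, -1))) = Add(Mul(Mul(-860, Pow(-78, 2)), Pow(40592, -1)), Mul(-28971, Pow(23629, -1))) = Add(Mul(Mul(-860, 6084), Rational(1, 40592)), Mul(-28971, Rational(1, 23629))) = Add(Mul(-5232240, Rational(1, 40592)), Rational(-28971, 23629)) = Add(Rational(-7605, 59), Rational(-28971, 23629)) = Rational(-181407834, 1394111)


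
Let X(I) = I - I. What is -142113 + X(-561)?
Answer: -142113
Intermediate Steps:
X(I) = 0
-142113 + X(-561) = -142113 + 0 = -142113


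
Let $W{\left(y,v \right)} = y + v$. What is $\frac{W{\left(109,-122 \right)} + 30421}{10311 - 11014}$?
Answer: $- \frac{30408}{703} \approx -43.255$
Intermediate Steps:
$W{\left(y,v \right)} = v + y$
$\frac{W{\left(109,-122 \right)} + 30421}{10311 - 11014} = \frac{\left(-122 + 109\right) + 30421}{10311 - 11014} = \frac{-13 + 30421}{-703} = 30408 \left(- \frac{1}{703}\right) = - \frac{30408}{703}$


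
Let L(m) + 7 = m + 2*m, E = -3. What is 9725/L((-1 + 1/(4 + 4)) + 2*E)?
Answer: -77800/221 ≈ -352.04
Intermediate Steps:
L(m) = -7 + 3*m (L(m) = -7 + (m + 2*m) = -7 + 3*m)
9725/L((-1 + 1/(4 + 4)) + 2*E) = 9725/(-7 + 3*((-1 + 1/(4 + 4)) + 2*(-3))) = 9725/(-7 + 3*((-1 + 1/8) - 6)) = 9725/(-7 + 3*((-1 + ⅛) - 6)) = 9725/(-7 + 3*(-7/8 - 6)) = 9725/(-7 + 3*(-55/8)) = 9725/(-7 - 165/8) = 9725/(-221/8) = 9725*(-8/221) = -77800/221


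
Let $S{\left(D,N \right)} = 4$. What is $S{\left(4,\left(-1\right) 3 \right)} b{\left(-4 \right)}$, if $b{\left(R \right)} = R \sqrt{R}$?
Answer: $- 32 i \approx - 32.0 i$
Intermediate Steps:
$b{\left(R \right)} = R^{\frac{3}{2}}$
$S{\left(4,\left(-1\right) 3 \right)} b{\left(-4 \right)} = 4 \left(-4\right)^{\frac{3}{2}} = 4 \left(- 8 i\right) = - 32 i$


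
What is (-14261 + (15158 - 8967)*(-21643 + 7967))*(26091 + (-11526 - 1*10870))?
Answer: -312901383015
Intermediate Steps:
(-14261 + (15158 - 8967)*(-21643 + 7967))*(26091 + (-11526 - 1*10870)) = (-14261 + 6191*(-13676))*(26091 + (-11526 - 10870)) = (-14261 - 84668116)*(26091 - 22396) = -84682377*3695 = -312901383015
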